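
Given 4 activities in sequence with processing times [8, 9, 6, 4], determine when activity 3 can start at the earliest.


Activity 3 starts after activities 1 through 2 complete.
Predecessor durations: [8, 9]
ES = 8 + 9 = 17

17


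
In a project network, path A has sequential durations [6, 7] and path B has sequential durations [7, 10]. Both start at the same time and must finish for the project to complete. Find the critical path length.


Path A total = 6 + 7 = 13
Path B total = 7 + 10 = 17
Critical path = longest path = max(13, 17) = 17

17


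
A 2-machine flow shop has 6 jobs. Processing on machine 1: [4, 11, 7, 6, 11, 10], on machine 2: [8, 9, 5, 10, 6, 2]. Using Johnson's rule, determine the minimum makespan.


Apply Johnson's rule:
  Group 1 (a <= b): [(1, 4, 8), (4, 6, 10)]
  Group 2 (a > b): [(2, 11, 9), (5, 11, 6), (3, 7, 5), (6, 10, 2)]
Optimal job order: [1, 4, 2, 5, 3, 6]
Schedule:
  Job 1: M1 done at 4, M2 done at 12
  Job 4: M1 done at 10, M2 done at 22
  Job 2: M1 done at 21, M2 done at 31
  Job 5: M1 done at 32, M2 done at 38
  Job 3: M1 done at 39, M2 done at 44
  Job 6: M1 done at 49, M2 done at 51
Makespan = 51

51


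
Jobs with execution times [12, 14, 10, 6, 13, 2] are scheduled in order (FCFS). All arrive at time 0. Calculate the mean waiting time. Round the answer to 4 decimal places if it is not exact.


FCFS order (as given): [12, 14, 10, 6, 13, 2]
Waiting times:
  Job 1: wait = 0
  Job 2: wait = 12
  Job 3: wait = 26
  Job 4: wait = 36
  Job 5: wait = 42
  Job 6: wait = 55
Sum of waiting times = 171
Average waiting time = 171/6 = 28.5

28.5


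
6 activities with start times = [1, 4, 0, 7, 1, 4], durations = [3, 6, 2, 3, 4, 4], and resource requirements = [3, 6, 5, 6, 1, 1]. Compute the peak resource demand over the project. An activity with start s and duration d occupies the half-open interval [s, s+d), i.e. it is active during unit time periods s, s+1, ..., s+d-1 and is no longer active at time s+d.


Each activity i is active on [start_i, start_i + duration_i).
Compute total resource usage per time slot:
  t=0: active resources = [5], total = 5
  t=1: active resources = [3, 5, 1], total = 9
  t=2: active resources = [3, 1], total = 4
  t=3: active resources = [3, 1], total = 4
  t=4: active resources = [6, 1, 1], total = 8
  t=5: active resources = [6, 1], total = 7
  t=6: active resources = [6, 1], total = 7
  t=7: active resources = [6, 6, 1], total = 13
  t=8: active resources = [6, 6], total = 12
  t=9: active resources = [6, 6], total = 12
Peak resource demand = 13

13


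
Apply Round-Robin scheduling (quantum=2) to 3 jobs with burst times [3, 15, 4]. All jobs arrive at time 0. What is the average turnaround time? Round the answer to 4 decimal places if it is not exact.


Time quantum = 2
Execution trace:
  J1 runs 2 units, time = 2
  J2 runs 2 units, time = 4
  J3 runs 2 units, time = 6
  J1 runs 1 units, time = 7
  J2 runs 2 units, time = 9
  J3 runs 2 units, time = 11
  J2 runs 2 units, time = 13
  J2 runs 2 units, time = 15
  J2 runs 2 units, time = 17
  J2 runs 2 units, time = 19
  J2 runs 2 units, time = 21
  J2 runs 1 units, time = 22
Finish times: [7, 22, 11]
Average turnaround = 40/3 = 13.3333

13.3333


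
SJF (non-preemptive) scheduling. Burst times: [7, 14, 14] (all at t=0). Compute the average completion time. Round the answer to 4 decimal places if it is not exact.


SJF order (ascending): [7, 14, 14]
Completion times:
  Job 1: burst=7, C=7
  Job 2: burst=14, C=21
  Job 3: burst=14, C=35
Average completion = 63/3 = 21.0

21.0


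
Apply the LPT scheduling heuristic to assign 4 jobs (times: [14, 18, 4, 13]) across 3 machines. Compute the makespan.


Sort jobs in decreasing order (LPT): [18, 14, 13, 4]
Assign each job to the least loaded machine:
  Machine 1: jobs [18], load = 18
  Machine 2: jobs [14], load = 14
  Machine 3: jobs [13, 4], load = 17
Makespan = max load = 18

18


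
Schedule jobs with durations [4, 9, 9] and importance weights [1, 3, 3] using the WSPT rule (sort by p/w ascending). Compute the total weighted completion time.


Compute p/w ratios and sort ascending (WSPT): [(9, 3), (9, 3), (4, 1)]
Compute weighted completion times:
  Job (p=9,w=3): C=9, w*C=3*9=27
  Job (p=9,w=3): C=18, w*C=3*18=54
  Job (p=4,w=1): C=22, w*C=1*22=22
Total weighted completion time = 103

103


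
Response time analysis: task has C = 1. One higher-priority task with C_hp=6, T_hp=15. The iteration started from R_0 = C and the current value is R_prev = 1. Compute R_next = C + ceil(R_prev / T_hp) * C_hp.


R_next = C + ceil(R_prev / T_hp) * C_hp
ceil(1 / 15) = ceil(0.0667) = 1
Interference = 1 * 6 = 6
R_next = 1 + 6 = 7

7


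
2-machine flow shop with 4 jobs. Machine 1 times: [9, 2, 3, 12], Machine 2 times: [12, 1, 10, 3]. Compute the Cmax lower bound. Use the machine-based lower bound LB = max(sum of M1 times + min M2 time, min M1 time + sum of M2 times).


LB1 = sum(M1 times) + min(M2 times) = 26 + 1 = 27
LB2 = min(M1 times) + sum(M2 times) = 2 + 26 = 28
Lower bound = max(LB1, LB2) = max(27, 28) = 28

28


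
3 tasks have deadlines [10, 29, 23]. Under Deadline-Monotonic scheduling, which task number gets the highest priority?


Sort tasks by relative deadline (ascending):
  Task 1: deadline = 10
  Task 3: deadline = 23
  Task 2: deadline = 29
Priority order (highest first): [1, 3, 2]
Highest priority task = 1

1


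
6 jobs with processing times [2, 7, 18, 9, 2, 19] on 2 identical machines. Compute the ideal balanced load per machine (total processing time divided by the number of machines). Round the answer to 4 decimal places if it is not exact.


Total processing time = 2 + 7 + 18 + 9 + 2 + 19 = 57
Number of machines = 2
Ideal balanced load = 57 / 2 = 28.5

28.5


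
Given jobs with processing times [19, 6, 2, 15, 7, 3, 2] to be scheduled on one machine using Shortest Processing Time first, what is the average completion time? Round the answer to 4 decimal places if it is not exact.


Sort jobs by processing time (SPT order): [2, 2, 3, 6, 7, 15, 19]
Compute completion times sequentially:
  Job 1: processing = 2, completes at 2
  Job 2: processing = 2, completes at 4
  Job 3: processing = 3, completes at 7
  Job 4: processing = 6, completes at 13
  Job 5: processing = 7, completes at 20
  Job 6: processing = 15, completes at 35
  Job 7: processing = 19, completes at 54
Sum of completion times = 135
Average completion time = 135/7 = 19.2857

19.2857


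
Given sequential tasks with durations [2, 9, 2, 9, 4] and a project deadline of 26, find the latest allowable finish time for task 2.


LF(activity 2) = deadline - sum of successor durations
Successors: activities 3 through 5 with durations [2, 9, 4]
Sum of successor durations = 15
LF = 26 - 15 = 11

11


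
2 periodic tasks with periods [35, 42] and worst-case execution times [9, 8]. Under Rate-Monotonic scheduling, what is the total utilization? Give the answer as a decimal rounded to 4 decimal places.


Compute individual utilizations (exact fractions):
  Task 1: C/T = 9/35 (approx. 0.2571)
  Task 2: C/T = 8/42 = 4/21 (approx. 0.1905)
Total utilization U = 9/35 + 4/21 = 47/105
Rounded to 4 decimal places: U = 0.4476
RM (Liu & Layland) bound for 2 tasks = 0.828427; compare with U = 47/105 (approx. 0.447619)
U <= bound, so schedulable by RM sufficient condition.

0.4476


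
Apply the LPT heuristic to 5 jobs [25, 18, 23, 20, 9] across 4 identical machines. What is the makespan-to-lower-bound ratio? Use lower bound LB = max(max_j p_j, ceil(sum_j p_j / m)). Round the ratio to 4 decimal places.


LPT order: [25, 23, 20, 18, 9]
Machine loads after assignment: [25, 23, 20, 27]
LPT makespan = 27
Lower bound = max(max_job, ceil(total/4)) = max(25, 24) = 25
Ratio = 27 / 25 = 1.08

1.08


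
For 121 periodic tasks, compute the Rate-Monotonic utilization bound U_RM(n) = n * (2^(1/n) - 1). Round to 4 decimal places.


Compute 2^(1/121) = 1.0057449283
Subtract 1: 1.0057449283 - 1 = 0.0057449283
Multiply by n: 121 * 0.0057449283 = 0.6951363243
Round to 4 dp: 0.6951

0.6951


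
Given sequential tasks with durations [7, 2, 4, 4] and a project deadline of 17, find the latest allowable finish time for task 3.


LF(activity 3) = deadline - sum of successor durations
Successors: activities 4 through 4 with durations [4]
Sum of successor durations = 4
LF = 17 - 4 = 13

13


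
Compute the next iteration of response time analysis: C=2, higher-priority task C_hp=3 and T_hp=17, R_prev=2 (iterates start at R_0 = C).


R_next = C + ceil(R_prev / T_hp) * C_hp
ceil(2 / 17) = ceil(0.1176) = 1
Interference = 1 * 3 = 3
R_next = 2 + 3 = 5

5


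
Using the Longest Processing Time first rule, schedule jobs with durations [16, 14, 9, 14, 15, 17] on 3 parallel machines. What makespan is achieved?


Sort jobs in decreasing order (LPT): [17, 16, 15, 14, 14, 9]
Assign each job to the least loaded machine:
  Machine 1: jobs [17, 9], load = 26
  Machine 2: jobs [16, 14], load = 30
  Machine 3: jobs [15, 14], load = 29
Makespan = max load = 30

30


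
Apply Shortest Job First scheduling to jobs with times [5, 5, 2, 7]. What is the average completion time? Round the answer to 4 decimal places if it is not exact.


SJF order (ascending): [2, 5, 5, 7]
Completion times:
  Job 1: burst=2, C=2
  Job 2: burst=5, C=7
  Job 3: burst=5, C=12
  Job 4: burst=7, C=19
Average completion = 40/4 = 10.0

10.0


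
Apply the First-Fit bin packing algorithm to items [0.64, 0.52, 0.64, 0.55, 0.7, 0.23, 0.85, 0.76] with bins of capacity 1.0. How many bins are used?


Place items sequentially using First-Fit:
  Item 0.64 -> new Bin 1
  Item 0.52 -> new Bin 2
  Item 0.64 -> new Bin 3
  Item 0.55 -> new Bin 4
  Item 0.7 -> new Bin 5
  Item 0.23 -> Bin 1 (now 0.87)
  Item 0.85 -> new Bin 6
  Item 0.76 -> new Bin 7
Total bins used = 7

7


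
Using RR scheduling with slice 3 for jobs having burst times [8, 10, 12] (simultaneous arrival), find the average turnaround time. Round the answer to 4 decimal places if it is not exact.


Time quantum = 3
Execution trace:
  J1 runs 3 units, time = 3
  J2 runs 3 units, time = 6
  J3 runs 3 units, time = 9
  J1 runs 3 units, time = 12
  J2 runs 3 units, time = 15
  J3 runs 3 units, time = 18
  J1 runs 2 units, time = 20
  J2 runs 3 units, time = 23
  J3 runs 3 units, time = 26
  J2 runs 1 units, time = 27
  J3 runs 3 units, time = 30
Finish times: [20, 27, 30]
Average turnaround = 77/3 = 25.6667

25.6667


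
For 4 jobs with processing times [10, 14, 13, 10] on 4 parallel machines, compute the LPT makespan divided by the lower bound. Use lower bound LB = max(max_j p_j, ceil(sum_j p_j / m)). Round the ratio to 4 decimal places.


LPT order: [14, 13, 10, 10]
Machine loads after assignment: [14, 13, 10, 10]
LPT makespan = 14
Lower bound = max(max_job, ceil(total/4)) = max(14, 12) = 14
Ratio = 14 / 14 = 1.0

1.0


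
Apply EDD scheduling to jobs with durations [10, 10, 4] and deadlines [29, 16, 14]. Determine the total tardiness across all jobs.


Sort by due date (EDD order): [(4, 14), (10, 16), (10, 29)]
Compute completion times and tardiness:
  Job 1: p=4, d=14, C=4, tardiness=max(0,4-14)=0
  Job 2: p=10, d=16, C=14, tardiness=max(0,14-16)=0
  Job 3: p=10, d=29, C=24, tardiness=max(0,24-29)=0
Total tardiness = 0

0


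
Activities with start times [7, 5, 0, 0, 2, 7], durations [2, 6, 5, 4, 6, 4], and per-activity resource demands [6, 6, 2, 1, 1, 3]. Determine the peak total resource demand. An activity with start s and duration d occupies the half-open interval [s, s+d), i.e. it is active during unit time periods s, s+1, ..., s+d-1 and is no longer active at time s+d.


Each activity i is active on [start_i, start_i + duration_i).
Compute total resource usage per time slot:
  t=0: active resources = [2, 1], total = 3
  t=1: active resources = [2, 1], total = 3
  t=2: active resources = [2, 1, 1], total = 4
  t=3: active resources = [2, 1, 1], total = 4
  t=4: active resources = [2, 1], total = 3
  t=5: active resources = [6, 1], total = 7
  t=6: active resources = [6, 1], total = 7
  t=7: active resources = [6, 6, 1, 3], total = 16
  t=8: active resources = [6, 6, 3], total = 15
  t=9: active resources = [6, 3], total = 9
  t=10: active resources = [6, 3], total = 9
Peak resource demand = 16

16


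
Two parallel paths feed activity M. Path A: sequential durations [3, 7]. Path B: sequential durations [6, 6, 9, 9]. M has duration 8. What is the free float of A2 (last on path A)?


ES(A2) = sum of predecessors on chain A = 3
EF(A2) = ES + duration = 3 + 7 = 10
Successor of A2 is M. ES(M) = max(sum(A), sum(B)) = max(10, 30) = 30
Free float = ES(successor) - EF(current) = 30 - 10 = 20

20


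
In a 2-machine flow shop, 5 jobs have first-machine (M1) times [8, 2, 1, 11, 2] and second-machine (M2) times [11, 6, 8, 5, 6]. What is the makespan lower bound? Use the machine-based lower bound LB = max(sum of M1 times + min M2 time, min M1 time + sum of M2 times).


LB1 = sum(M1 times) + min(M2 times) = 24 + 5 = 29
LB2 = min(M1 times) + sum(M2 times) = 1 + 36 = 37
Lower bound = max(LB1, LB2) = max(29, 37) = 37

37


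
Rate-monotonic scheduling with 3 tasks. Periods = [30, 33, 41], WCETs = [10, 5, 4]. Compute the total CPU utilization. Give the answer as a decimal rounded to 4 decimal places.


Compute individual utilizations (exact fractions):
  Task 1: C/T = 10/30 = 1/3 (approx. 0.3333)
  Task 2: C/T = 5/33 (approx. 0.1515)
  Task 3: C/T = 4/41 (approx. 0.0976)
Total utilization U = 1/3 + 5/33 + 4/41 = 788/1353
Rounded to 4 decimal places: U = 0.5824
RM (Liu & Layland) bound for 3 tasks = 0.779763; compare with U = 788/1353 (approx. 0.582409)
U <= bound, so schedulable by RM sufficient condition.

0.5824


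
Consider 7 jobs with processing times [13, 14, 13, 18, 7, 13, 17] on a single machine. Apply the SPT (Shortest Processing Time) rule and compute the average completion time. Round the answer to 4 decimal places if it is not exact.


Sort jobs by processing time (SPT order): [7, 13, 13, 13, 14, 17, 18]
Compute completion times sequentially:
  Job 1: processing = 7, completes at 7
  Job 2: processing = 13, completes at 20
  Job 3: processing = 13, completes at 33
  Job 4: processing = 13, completes at 46
  Job 5: processing = 14, completes at 60
  Job 6: processing = 17, completes at 77
  Job 7: processing = 18, completes at 95
Sum of completion times = 338
Average completion time = 338/7 = 48.2857

48.2857


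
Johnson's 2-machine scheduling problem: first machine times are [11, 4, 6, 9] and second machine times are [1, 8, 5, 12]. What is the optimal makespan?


Apply Johnson's rule:
  Group 1 (a <= b): [(2, 4, 8), (4, 9, 12)]
  Group 2 (a > b): [(3, 6, 5), (1, 11, 1)]
Optimal job order: [2, 4, 3, 1]
Schedule:
  Job 2: M1 done at 4, M2 done at 12
  Job 4: M1 done at 13, M2 done at 25
  Job 3: M1 done at 19, M2 done at 30
  Job 1: M1 done at 30, M2 done at 31
Makespan = 31

31


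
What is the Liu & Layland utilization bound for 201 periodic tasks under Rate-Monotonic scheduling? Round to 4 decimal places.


Compute 2^(1/201) = 1.0034544463
Subtract 1: 1.0034544463 - 1 = 0.0034544463
Multiply by n: 201 * 0.0034544463 = 0.6943437063
Round to 4 dp: 0.6943

0.6943


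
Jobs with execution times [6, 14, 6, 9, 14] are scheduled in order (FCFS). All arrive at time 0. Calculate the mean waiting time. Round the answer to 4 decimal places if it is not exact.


FCFS order (as given): [6, 14, 6, 9, 14]
Waiting times:
  Job 1: wait = 0
  Job 2: wait = 6
  Job 3: wait = 20
  Job 4: wait = 26
  Job 5: wait = 35
Sum of waiting times = 87
Average waiting time = 87/5 = 17.4

17.4


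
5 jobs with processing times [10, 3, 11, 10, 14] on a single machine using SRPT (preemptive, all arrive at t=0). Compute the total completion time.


Since all jobs arrive at t=0, SRPT equals SPT ordering.
SPT order: [3, 10, 10, 11, 14]
Completion times:
  Job 1: p=3, C=3
  Job 2: p=10, C=13
  Job 3: p=10, C=23
  Job 4: p=11, C=34
  Job 5: p=14, C=48
Total completion time = 3 + 13 + 23 + 34 + 48 = 121

121


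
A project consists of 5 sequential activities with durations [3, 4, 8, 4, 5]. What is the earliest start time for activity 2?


Activity 2 starts after activities 1 through 1 complete.
Predecessor durations: [3]
ES = 3 = 3

3


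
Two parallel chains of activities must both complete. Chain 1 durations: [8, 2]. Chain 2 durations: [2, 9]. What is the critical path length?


Path A total = 8 + 2 = 10
Path B total = 2 + 9 = 11
Critical path = longest path = max(10, 11) = 11

11


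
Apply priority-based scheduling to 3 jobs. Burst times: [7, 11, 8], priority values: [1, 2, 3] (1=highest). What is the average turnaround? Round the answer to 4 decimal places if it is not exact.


Sort by priority (ascending = highest first):
Order: [(1, 7), (2, 11), (3, 8)]
Completion times:
  Priority 1, burst=7, C=7
  Priority 2, burst=11, C=18
  Priority 3, burst=8, C=26
Average turnaround = 51/3 = 17.0

17.0


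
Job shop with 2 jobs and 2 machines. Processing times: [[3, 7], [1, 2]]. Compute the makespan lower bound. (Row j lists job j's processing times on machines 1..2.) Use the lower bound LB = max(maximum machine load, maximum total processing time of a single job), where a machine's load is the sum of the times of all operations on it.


Machine loads:
  Machine 1: 3 + 1 = 4
  Machine 2: 7 + 2 = 9
Max machine load = 9
Job totals:
  Job 1: 10
  Job 2: 3
Max job total = 10
Lower bound = max(9, 10) = 10

10


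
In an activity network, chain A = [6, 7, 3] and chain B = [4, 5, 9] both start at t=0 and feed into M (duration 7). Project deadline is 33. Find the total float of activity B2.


Forward pass: ES(B2) = sum of predecessors on chain B = 4
EF = ES + duration = 4 + 5 = 9
Backward pass: LF(M) = deadline = 33; LS(M) = 33 - 7 = 26
LF(B2) = LS(M) - sum(successors on chain B) = 26 - 9 = 17
LS = LF - duration = 17 - 5 = 12
Total float = LS - ES = 12 - 4 = 8

8


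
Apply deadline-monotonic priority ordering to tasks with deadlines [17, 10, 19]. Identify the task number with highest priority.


Sort tasks by relative deadline (ascending):
  Task 2: deadline = 10
  Task 1: deadline = 17
  Task 3: deadline = 19
Priority order (highest first): [2, 1, 3]
Highest priority task = 2

2


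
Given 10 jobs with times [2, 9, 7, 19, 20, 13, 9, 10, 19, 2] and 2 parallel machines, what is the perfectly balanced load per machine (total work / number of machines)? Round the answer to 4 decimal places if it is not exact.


Total processing time = 2 + 9 + 7 + 19 + 20 + 13 + 9 + 10 + 19 + 2 = 110
Number of machines = 2
Ideal balanced load = 110 / 2 = 55.0

55.0


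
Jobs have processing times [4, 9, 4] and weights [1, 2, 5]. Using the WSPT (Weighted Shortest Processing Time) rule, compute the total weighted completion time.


Compute p/w ratios and sort ascending (WSPT): [(4, 5), (4, 1), (9, 2)]
Compute weighted completion times:
  Job (p=4,w=5): C=4, w*C=5*4=20
  Job (p=4,w=1): C=8, w*C=1*8=8
  Job (p=9,w=2): C=17, w*C=2*17=34
Total weighted completion time = 62

62


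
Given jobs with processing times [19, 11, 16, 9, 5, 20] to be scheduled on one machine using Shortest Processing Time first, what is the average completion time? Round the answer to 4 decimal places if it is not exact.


Sort jobs by processing time (SPT order): [5, 9, 11, 16, 19, 20]
Compute completion times sequentially:
  Job 1: processing = 5, completes at 5
  Job 2: processing = 9, completes at 14
  Job 3: processing = 11, completes at 25
  Job 4: processing = 16, completes at 41
  Job 5: processing = 19, completes at 60
  Job 6: processing = 20, completes at 80
Sum of completion times = 225
Average completion time = 225/6 = 37.5

37.5


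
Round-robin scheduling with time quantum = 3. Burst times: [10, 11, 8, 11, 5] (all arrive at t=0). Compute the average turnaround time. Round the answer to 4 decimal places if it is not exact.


Time quantum = 3
Execution trace:
  J1 runs 3 units, time = 3
  J2 runs 3 units, time = 6
  J3 runs 3 units, time = 9
  J4 runs 3 units, time = 12
  J5 runs 3 units, time = 15
  J1 runs 3 units, time = 18
  J2 runs 3 units, time = 21
  J3 runs 3 units, time = 24
  J4 runs 3 units, time = 27
  J5 runs 2 units, time = 29
  J1 runs 3 units, time = 32
  J2 runs 3 units, time = 35
  J3 runs 2 units, time = 37
  J4 runs 3 units, time = 40
  J1 runs 1 units, time = 41
  J2 runs 2 units, time = 43
  J4 runs 2 units, time = 45
Finish times: [41, 43, 37, 45, 29]
Average turnaround = 195/5 = 39.0

39.0


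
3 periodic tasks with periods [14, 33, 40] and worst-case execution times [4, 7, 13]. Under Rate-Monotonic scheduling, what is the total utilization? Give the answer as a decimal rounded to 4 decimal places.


Compute individual utilizations (exact fractions):
  Task 1: C/T = 4/14 = 2/7 (approx. 0.2857)
  Task 2: C/T = 7/33 (approx. 0.2121)
  Task 3: C/T = 13/40 (approx. 0.325)
Total utilization U = 2/7 + 7/33 + 13/40 = 7603/9240
Rounded to 4 decimal places: U = 0.8228
RM (Liu & Layland) bound for 3 tasks = 0.779763; compare with U = 7603/9240 (approx. 0.822835)
bound < U <= 1, so the RM sufficient condition is not met (inconclusive; an exact test such as response-time analysis is needed).

0.8228


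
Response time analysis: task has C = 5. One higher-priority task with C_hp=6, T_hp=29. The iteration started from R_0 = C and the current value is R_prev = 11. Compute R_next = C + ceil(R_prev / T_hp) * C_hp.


R_next = C + ceil(R_prev / T_hp) * C_hp
ceil(11 / 29) = ceil(0.3793) = 1
Interference = 1 * 6 = 6
R_next = 5 + 6 = 11
R_next = R_prev, so the iteration has converged (response time = 11).

11


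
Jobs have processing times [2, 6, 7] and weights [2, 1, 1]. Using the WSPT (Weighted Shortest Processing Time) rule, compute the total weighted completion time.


Compute p/w ratios and sort ascending (WSPT): [(2, 2), (6, 1), (7, 1)]
Compute weighted completion times:
  Job (p=2,w=2): C=2, w*C=2*2=4
  Job (p=6,w=1): C=8, w*C=1*8=8
  Job (p=7,w=1): C=15, w*C=1*15=15
Total weighted completion time = 27

27


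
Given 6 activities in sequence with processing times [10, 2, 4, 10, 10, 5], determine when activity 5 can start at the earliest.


Activity 5 starts after activities 1 through 4 complete.
Predecessor durations: [10, 2, 4, 10]
ES = 10 + 2 + 4 + 10 = 26

26


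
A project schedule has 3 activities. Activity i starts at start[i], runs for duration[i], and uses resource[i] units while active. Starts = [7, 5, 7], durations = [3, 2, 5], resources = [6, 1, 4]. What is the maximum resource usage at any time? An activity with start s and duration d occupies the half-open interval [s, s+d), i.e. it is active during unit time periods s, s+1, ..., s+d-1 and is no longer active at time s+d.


Each activity i is active on [start_i, start_i + duration_i).
Compute total resource usage per time slot:
  t=0: active resources = [], total = 0
  t=1: active resources = [], total = 0
  t=2: active resources = [], total = 0
  t=3: active resources = [], total = 0
  t=4: active resources = [], total = 0
  t=5: active resources = [1], total = 1
  t=6: active resources = [1], total = 1
  t=7: active resources = [6, 4], total = 10
  t=8: active resources = [6, 4], total = 10
  t=9: active resources = [6, 4], total = 10
  t=10: active resources = [4], total = 4
  t=11: active resources = [4], total = 4
Peak resource demand = 10

10


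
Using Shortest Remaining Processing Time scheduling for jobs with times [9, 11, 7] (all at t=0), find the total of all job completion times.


Since all jobs arrive at t=0, SRPT equals SPT ordering.
SPT order: [7, 9, 11]
Completion times:
  Job 1: p=7, C=7
  Job 2: p=9, C=16
  Job 3: p=11, C=27
Total completion time = 7 + 16 + 27 = 50

50


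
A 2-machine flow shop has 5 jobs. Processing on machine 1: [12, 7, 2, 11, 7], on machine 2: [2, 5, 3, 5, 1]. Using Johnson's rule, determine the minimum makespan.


Apply Johnson's rule:
  Group 1 (a <= b): [(3, 2, 3)]
  Group 2 (a > b): [(2, 7, 5), (4, 11, 5), (1, 12, 2), (5, 7, 1)]
Optimal job order: [3, 2, 4, 1, 5]
Schedule:
  Job 3: M1 done at 2, M2 done at 5
  Job 2: M1 done at 9, M2 done at 14
  Job 4: M1 done at 20, M2 done at 25
  Job 1: M1 done at 32, M2 done at 34
  Job 5: M1 done at 39, M2 done at 40
Makespan = 40

40


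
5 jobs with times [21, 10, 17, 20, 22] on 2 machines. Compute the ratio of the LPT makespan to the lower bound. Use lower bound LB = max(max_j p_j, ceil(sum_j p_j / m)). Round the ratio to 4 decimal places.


LPT order: [22, 21, 20, 17, 10]
Machine loads after assignment: [49, 41]
LPT makespan = 49
Lower bound = max(max_job, ceil(total/2)) = max(22, 45) = 45
Ratio = 49 / 45 = 1.0889

1.0889


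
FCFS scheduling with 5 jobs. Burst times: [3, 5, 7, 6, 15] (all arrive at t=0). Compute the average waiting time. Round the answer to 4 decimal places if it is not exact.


FCFS order (as given): [3, 5, 7, 6, 15]
Waiting times:
  Job 1: wait = 0
  Job 2: wait = 3
  Job 3: wait = 8
  Job 4: wait = 15
  Job 5: wait = 21
Sum of waiting times = 47
Average waiting time = 47/5 = 9.4

9.4


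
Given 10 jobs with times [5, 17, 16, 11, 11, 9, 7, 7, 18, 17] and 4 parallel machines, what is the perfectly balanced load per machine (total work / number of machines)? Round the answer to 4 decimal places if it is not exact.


Total processing time = 5 + 17 + 16 + 11 + 11 + 9 + 7 + 7 + 18 + 17 = 118
Number of machines = 4
Ideal balanced load = 118 / 4 = 29.5

29.5


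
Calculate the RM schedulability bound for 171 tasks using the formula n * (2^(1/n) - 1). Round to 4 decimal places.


Compute 2^(1/171) = 1.0040617188
Subtract 1: 1.0040617188 - 1 = 0.0040617188
Multiply by n: 171 * 0.0040617188 = 0.6945539148
Round to 4 dp: 0.6946

0.6946


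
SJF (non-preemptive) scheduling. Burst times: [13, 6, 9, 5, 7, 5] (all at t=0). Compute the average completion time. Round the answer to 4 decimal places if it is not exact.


SJF order (ascending): [5, 5, 6, 7, 9, 13]
Completion times:
  Job 1: burst=5, C=5
  Job 2: burst=5, C=10
  Job 3: burst=6, C=16
  Job 4: burst=7, C=23
  Job 5: burst=9, C=32
  Job 6: burst=13, C=45
Average completion = 131/6 = 21.8333

21.8333


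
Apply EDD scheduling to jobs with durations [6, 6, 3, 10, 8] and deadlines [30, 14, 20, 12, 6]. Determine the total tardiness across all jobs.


Sort by due date (EDD order): [(8, 6), (10, 12), (6, 14), (3, 20), (6, 30)]
Compute completion times and tardiness:
  Job 1: p=8, d=6, C=8, tardiness=max(0,8-6)=2
  Job 2: p=10, d=12, C=18, tardiness=max(0,18-12)=6
  Job 3: p=6, d=14, C=24, tardiness=max(0,24-14)=10
  Job 4: p=3, d=20, C=27, tardiness=max(0,27-20)=7
  Job 5: p=6, d=30, C=33, tardiness=max(0,33-30)=3
Total tardiness = 28

28


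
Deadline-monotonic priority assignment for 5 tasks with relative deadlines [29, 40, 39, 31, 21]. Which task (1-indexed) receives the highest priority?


Sort tasks by relative deadline (ascending):
  Task 5: deadline = 21
  Task 1: deadline = 29
  Task 4: deadline = 31
  Task 3: deadline = 39
  Task 2: deadline = 40
Priority order (highest first): [5, 1, 4, 3, 2]
Highest priority task = 5

5


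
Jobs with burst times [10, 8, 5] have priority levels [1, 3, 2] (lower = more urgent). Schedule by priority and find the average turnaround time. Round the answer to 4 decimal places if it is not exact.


Sort by priority (ascending = highest first):
Order: [(1, 10), (2, 5), (3, 8)]
Completion times:
  Priority 1, burst=10, C=10
  Priority 2, burst=5, C=15
  Priority 3, burst=8, C=23
Average turnaround = 48/3 = 16.0

16.0


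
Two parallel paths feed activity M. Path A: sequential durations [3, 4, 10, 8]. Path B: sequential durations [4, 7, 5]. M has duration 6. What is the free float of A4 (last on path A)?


ES(A4) = sum of predecessors on chain A = 17
EF(A4) = ES + duration = 17 + 8 = 25
Successor of A4 is M. ES(M) = max(sum(A), sum(B)) = max(25, 16) = 25
Free float = ES(successor) - EF(current) = 25 - 25 = 0

0


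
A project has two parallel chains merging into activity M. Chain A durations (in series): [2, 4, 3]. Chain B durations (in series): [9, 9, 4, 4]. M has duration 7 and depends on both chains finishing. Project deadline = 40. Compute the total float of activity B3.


Forward pass: ES(B3) = sum of predecessors on chain B = 18
EF = ES + duration = 18 + 4 = 22
Backward pass: LF(M) = deadline = 40; LS(M) = 40 - 7 = 33
LF(B3) = LS(M) - sum(successors on chain B) = 33 - 4 = 29
LS = LF - duration = 29 - 4 = 25
Total float = LS - ES = 25 - 18 = 7

7


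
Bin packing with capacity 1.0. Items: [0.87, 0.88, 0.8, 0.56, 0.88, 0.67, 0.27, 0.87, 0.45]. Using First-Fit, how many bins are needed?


Place items sequentially using First-Fit:
  Item 0.87 -> new Bin 1
  Item 0.88 -> new Bin 2
  Item 0.8 -> new Bin 3
  Item 0.56 -> new Bin 4
  Item 0.88 -> new Bin 5
  Item 0.67 -> new Bin 6
  Item 0.27 -> Bin 4 (now 0.83)
  Item 0.87 -> new Bin 7
  Item 0.45 -> new Bin 8
Total bins used = 8

8


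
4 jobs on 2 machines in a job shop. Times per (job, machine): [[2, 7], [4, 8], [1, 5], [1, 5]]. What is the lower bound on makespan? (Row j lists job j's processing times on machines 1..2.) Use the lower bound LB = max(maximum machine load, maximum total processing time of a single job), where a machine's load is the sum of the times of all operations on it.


Machine loads:
  Machine 1: 2 + 4 + 1 + 1 = 8
  Machine 2: 7 + 8 + 5 + 5 = 25
Max machine load = 25
Job totals:
  Job 1: 9
  Job 2: 12
  Job 3: 6
  Job 4: 6
Max job total = 12
Lower bound = max(25, 12) = 25

25


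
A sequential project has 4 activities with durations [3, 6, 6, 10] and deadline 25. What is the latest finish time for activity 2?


LF(activity 2) = deadline - sum of successor durations
Successors: activities 3 through 4 with durations [6, 10]
Sum of successor durations = 16
LF = 25 - 16 = 9

9


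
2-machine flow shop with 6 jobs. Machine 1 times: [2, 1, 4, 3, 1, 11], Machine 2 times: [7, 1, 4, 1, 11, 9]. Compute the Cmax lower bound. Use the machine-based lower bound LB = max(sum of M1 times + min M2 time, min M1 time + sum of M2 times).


LB1 = sum(M1 times) + min(M2 times) = 22 + 1 = 23
LB2 = min(M1 times) + sum(M2 times) = 1 + 33 = 34
Lower bound = max(LB1, LB2) = max(23, 34) = 34

34


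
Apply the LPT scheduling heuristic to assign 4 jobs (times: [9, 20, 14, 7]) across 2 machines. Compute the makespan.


Sort jobs in decreasing order (LPT): [20, 14, 9, 7]
Assign each job to the least loaded machine:
  Machine 1: jobs [20, 7], load = 27
  Machine 2: jobs [14, 9], load = 23
Makespan = max load = 27

27


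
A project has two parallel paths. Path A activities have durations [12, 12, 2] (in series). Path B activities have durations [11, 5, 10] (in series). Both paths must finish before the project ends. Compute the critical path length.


Path A total = 12 + 12 + 2 = 26
Path B total = 11 + 5 + 10 = 26
Critical path = longest path = max(26, 26) = 26

26


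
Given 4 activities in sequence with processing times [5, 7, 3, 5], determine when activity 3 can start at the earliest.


Activity 3 starts after activities 1 through 2 complete.
Predecessor durations: [5, 7]
ES = 5 + 7 = 12

12


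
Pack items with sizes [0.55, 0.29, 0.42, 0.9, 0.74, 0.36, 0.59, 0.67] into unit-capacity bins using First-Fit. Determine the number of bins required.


Place items sequentially using First-Fit:
  Item 0.55 -> new Bin 1
  Item 0.29 -> Bin 1 (now 0.84)
  Item 0.42 -> new Bin 2
  Item 0.9 -> new Bin 3
  Item 0.74 -> new Bin 4
  Item 0.36 -> Bin 2 (now 0.78)
  Item 0.59 -> new Bin 5
  Item 0.67 -> new Bin 6
Total bins used = 6

6


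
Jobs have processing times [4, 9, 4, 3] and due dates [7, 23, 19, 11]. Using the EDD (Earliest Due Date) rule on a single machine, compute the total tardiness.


Sort by due date (EDD order): [(4, 7), (3, 11), (4, 19), (9, 23)]
Compute completion times and tardiness:
  Job 1: p=4, d=7, C=4, tardiness=max(0,4-7)=0
  Job 2: p=3, d=11, C=7, tardiness=max(0,7-11)=0
  Job 3: p=4, d=19, C=11, tardiness=max(0,11-19)=0
  Job 4: p=9, d=23, C=20, tardiness=max(0,20-23)=0
Total tardiness = 0

0


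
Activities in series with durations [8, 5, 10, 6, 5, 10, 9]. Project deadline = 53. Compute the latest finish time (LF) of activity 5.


LF(activity 5) = deadline - sum of successor durations
Successors: activities 6 through 7 with durations [10, 9]
Sum of successor durations = 19
LF = 53 - 19 = 34

34


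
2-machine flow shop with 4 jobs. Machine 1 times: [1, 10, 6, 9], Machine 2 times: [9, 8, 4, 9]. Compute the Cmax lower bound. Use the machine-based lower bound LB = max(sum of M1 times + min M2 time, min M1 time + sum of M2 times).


LB1 = sum(M1 times) + min(M2 times) = 26 + 4 = 30
LB2 = min(M1 times) + sum(M2 times) = 1 + 30 = 31
Lower bound = max(LB1, LB2) = max(30, 31) = 31

31


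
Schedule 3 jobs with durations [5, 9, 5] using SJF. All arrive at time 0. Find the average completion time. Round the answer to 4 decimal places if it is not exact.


SJF order (ascending): [5, 5, 9]
Completion times:
  Job 1: burst=5, C=5
  Job 2: burst=5, C=10
  Job 3: burst=9, C=19
Average completion = 34/3 = 11.3333

11.3333


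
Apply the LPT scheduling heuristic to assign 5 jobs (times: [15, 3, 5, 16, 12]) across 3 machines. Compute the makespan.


Sort jobs in decreasing order (LPT): [16, 15, 12, 5, 3]
Assign each job to the least loaded machine:
  Machine 1: jobs [16], load = 16
  Machine 2: jobs [15, 3], load = 18
  Machine 3: jobs [12, 5], load = 17
Makespan = max load = 18

18


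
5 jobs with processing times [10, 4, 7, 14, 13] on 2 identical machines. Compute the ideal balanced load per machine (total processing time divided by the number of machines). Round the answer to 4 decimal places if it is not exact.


Total processing time = 10 + 4 + 7 + 14 + 13 = 48
Number of machines = 2
Ideal balanced load = 48 / 2 = 24.0

24.0


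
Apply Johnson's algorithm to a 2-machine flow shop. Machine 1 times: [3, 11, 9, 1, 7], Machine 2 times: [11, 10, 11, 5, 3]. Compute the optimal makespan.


Apply Johnson's rule:
  Group 1 (a <= b): [(4, 1, 5), (1, 3, 11), (3, 9, 11)]
  Group 2 (a > b): [(2, 11, 10), (5, 7, 3)]
Optimal job order: [4, 1, 3, 2, 5]
Schedule:
  Job 4: M1 done at 1, M2 done at 6
  Job 1: M1 done at 4, M2 done at 17
  Job 3: M1 done at 13, M2 done at 28
  Job 2: M1 done at 24, M2 done at 38
  Job 5: M1 done at 31, M2 done at 41
Makespan = 41

41


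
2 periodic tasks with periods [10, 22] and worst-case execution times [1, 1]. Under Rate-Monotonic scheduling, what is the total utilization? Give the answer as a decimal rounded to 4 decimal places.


Compute individual utilizations (exact fractions):
  Task 1: C/T = 1/10 (approx. 0.1)
  Task 2: C/T = 1/22 (approx. 0.0455)
Total utilization U = 1/10 + 1/22 = 8/55
Rounded to 4 decimal places: U = 0.1455
RM (Liu & Layland) bound for 2 tasks = 0.828427; compare with U = 8/55 (approx. 0.145455)
U <= bound, so schedulable by RM sufficient condition.

0.1455


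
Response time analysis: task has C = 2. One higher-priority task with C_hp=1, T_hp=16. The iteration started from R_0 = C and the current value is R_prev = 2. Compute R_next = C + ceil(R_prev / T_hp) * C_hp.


R_next = C + ceil(R_prev / T_hp) * C_hp
ceil(2 / 16) = ceil(0.125) = 1
Interference = 1 * 1 = 1
R_next = 2 + 1 = 3

3


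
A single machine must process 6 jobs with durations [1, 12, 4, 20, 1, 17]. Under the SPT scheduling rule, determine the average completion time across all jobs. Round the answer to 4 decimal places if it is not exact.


Sort jobs by processing time (SPT order): [1, 1, 4, 12, 17, 20]
Compute completion times sequentially:
  Job 1: processing = 1, completes at 1
  Job 2: processing = 1, completes at 2
  Job 3: processing = 4, completes at 6
  Job 4: processing = 12, completes at 18
  Job 5: processing = 17, completes at 35
  Job 6: processing = 20, completes at 55
Sum of completion times = 117
Average completion time = 117/6 = 19.5

19.5


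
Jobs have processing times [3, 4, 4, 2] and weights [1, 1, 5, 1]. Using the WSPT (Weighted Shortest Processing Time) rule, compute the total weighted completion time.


Compute p/w ratios and sort ascending (WSPT): [(4, 5), (2, 1), (3, 1), (4, 1)]
Compute weighted completion times:
  Job (p=4,w=5): C=4, w*C=5*4=20
  Job (p=2,w=1): C=6, w*C=1*6=6
  Job (p=3,w=1): C=9, w*C=1*9=9
  Job (p=4,w=1): C=13, w*C=1*13=13
Total weighted completion time = 48

48


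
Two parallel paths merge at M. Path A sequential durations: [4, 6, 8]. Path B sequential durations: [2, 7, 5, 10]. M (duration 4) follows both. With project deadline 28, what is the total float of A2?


Forward pass: ES(A2) = sum of predecessors on chain A = 4
EF = ES + duration = 4 + 6 = 10
Backward pass: LF(M) = deadline = 28; LS(M) = 28 - 4 = 24
LF(A2) = LS(M) - sum(successors on chain A) = 24 - 8 = 16
LS = LF - duration = 16 - 6 = 10
Total float = LS - ES = 10 - 4 = 6

6


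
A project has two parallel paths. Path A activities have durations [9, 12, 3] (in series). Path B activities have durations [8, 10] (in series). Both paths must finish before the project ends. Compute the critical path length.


Path A total = 9 + 12 + 3 = 24
Path B total = 8 + 10 = 18
Critical path = longest path = max(24, 18) = 24

24


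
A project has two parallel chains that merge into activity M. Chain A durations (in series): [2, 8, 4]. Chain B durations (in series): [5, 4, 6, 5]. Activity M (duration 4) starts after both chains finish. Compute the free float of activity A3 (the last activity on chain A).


ES(A3) = sum of predecessors on chain A = 10
EF(A3) = ES + duration = 10 + 4 = 14
Successor of A3 is M. ES(M) = max(sum(A), sum(B)) = max(14, 20) = 20
Free float = ES(successor) - EF(current) = 20 - 14 = 6

6


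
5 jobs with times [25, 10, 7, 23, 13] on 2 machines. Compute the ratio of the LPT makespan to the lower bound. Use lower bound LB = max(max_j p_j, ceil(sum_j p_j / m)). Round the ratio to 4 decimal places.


LPT order: [25, 23, 13, 10, 7]
Machine loads after assignment: [42, 36]
LPT makespan = 42
Lower bound = max(max_job, ceil(total/2)) = max(25, 39) = 39
Ratio = 42 / 39 = 1.0769

1.0769


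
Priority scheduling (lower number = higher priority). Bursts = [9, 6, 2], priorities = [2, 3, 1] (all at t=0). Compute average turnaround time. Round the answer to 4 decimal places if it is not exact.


Sort by priority (ascending = highest first):
Order: [(1, 2), (2, 9), (3, 6)]
Completion times:
  Priority 1, burst=2, C=2
  Priority 2, burst=9, C=11
  Priority 3, burst=6, C=17
Average turnaround = 30/3 = 10.0

10.0


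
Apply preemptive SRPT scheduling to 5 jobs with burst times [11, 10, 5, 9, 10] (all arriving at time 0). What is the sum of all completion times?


Since all jobs arrive at t=0, SRPT equals SPT ordering.
SPT order: [5, 9, 10, 10, 11]
Completion times:
  Job 1: p=5, C=5
  Job 2: p=9, C=14
  Job 3: p=10, C=24
  Job 4: p=10, C=34
  Job 5: p=11, C=45
Total completion time = 5 + 14 + 24 + 34 + 45 = 122

122


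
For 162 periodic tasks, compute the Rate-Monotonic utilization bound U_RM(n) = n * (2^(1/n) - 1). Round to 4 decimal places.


Compute 2^(1/162) = 1.0042878529
Subtract 1: 1.0042878529 - 1 = 0.0042878529
Multiply by n: 162 * 0.0042878529 = 0.6946321698
Round to 4 dp: 0.6946

0.6946


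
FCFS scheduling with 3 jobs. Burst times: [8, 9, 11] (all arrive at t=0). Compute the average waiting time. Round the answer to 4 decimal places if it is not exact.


FCFS order (as given): [8, 9, 11]
Waiting times:
  Job 1: wait = 0
  Job 2: wait = 8
  Job 3: wait = 17
Sum of waiting times = 25
Average waiting time = 25/3 = 8.3333

8.3333


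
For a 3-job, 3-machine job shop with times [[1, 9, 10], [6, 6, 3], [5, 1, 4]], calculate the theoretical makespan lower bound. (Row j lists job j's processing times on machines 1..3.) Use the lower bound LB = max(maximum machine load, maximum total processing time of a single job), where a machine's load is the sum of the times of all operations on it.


Machine loads:
  Machine 1: 1 + 6 + 5 = 12
  Machine 2: 9 + 6 + 1 = 16
  Machine 3: 10 + 3 + 4 = 17
Max machine load = 17
Job totals:
  Job 1: 20
  Job 2: 15
  Job 3: 10
Max job total = 20
Lower bound = max(17, 20) = 20

20
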